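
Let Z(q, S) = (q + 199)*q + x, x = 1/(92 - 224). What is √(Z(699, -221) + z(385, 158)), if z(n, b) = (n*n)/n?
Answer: √2735946939/66 ≈ 792.52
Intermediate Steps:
x = -1/132 (x = 1/(-132) = -1/132 ≈ -0.0075758)
z(n, b) = n (z(n, b) = n²/n = n)
Z(q, S) = -1/132 + q*(199 + q) (Z(q, S) = (q + 199)*q - 1/132 = (199 + q)*q - 1/132 = q*(199 + q) - 1/132 = -1/132 + q*(199 + q))
√(Z(699, -221) + z(385, 158)) = √((-1/132 + 699² + 199*699) + 385) = √((-1/132 + 488601 + 139101) + 385) = √(82856663/132 + 385) = √(82907483/132) = √2735946939/66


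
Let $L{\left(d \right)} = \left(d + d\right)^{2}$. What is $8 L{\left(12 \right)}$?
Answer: $4608$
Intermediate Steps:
$L{\left(d \right)} = 4 d^{2}$ ($L{\left(d \right)} = \left(2 d\right)^{2} = 4 d^{2}$)
$8 L{\left(12 \right)} = 8 \cdot 4 \cdot 12^{2} = 8 \cdot 4 \cdot 144 = 8 \cdot 576 = 4608$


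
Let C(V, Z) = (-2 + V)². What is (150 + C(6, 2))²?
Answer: 27556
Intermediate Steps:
(150 + C(6, 2))² = (150 + (-2 + 6)²)² = (150 + 4²)² = (150 + 16)² = 166² = 27556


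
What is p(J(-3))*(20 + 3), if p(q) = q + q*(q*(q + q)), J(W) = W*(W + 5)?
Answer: -10074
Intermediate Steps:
J(W) = W*(5 + W)
p(q) = q + 2*q³ (p(q) = q + q*(q*(2*q)) = q + q*(2*q²) = q + 2*q³)
p(J(-3))*(20 + 3) = (-3*(5 - 3) + 2*(-3*(5 - 3))³)*(20 + 3) = (-3*2 + 2*(-3*2)³)*23 = (-6 + 2*(-6)³)*23 = (-6 + 2*(-216))*23 = (-6 - 432)*23 = -438*23 = -10074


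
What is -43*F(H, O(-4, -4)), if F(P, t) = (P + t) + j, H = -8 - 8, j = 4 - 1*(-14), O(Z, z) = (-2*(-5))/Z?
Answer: 43/2 ≈ 21.500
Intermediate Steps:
O(Z, z) = 10/Z
j = 18 (j = 4 + 14 = 18)
H = -16
F(P, t) = 18 + P + t (F(P, t) = (P + t) + 18 = 18 + P + t)
-43*F(H, O(-4, -4)) = -43*(18 - 16 + 10/(-4)) = -43*(18 - 16 + 10*(-¼)) = -43*(18 - 16 - 5/2) = -43*(-½) = 43/2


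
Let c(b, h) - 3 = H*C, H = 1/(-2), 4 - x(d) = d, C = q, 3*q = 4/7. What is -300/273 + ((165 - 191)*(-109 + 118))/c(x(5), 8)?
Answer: -453274/5551 ≈ -81.656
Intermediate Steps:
q = 4/21 (q = (4/7)/3 = (4*(1/7))/3 = (1/3)*(4/7) = 4/21 ≈ 0.19048)
C = 4/21 ≈ 0.19048
x(d) = 4 - d
H = -1/2 (H = 1*(-1/2) = -1/2 ≈ -0.50000)
c(b, h) = 61/21 (c(b, h) = 3 - 1/2*4/21 = 3 - 2/21 = 61/21)
-300/273 + ((165 - 191)*(-109 + 118))/c(x(5), 8) = -300/273 + ((165 - 191)*(-109 + 118))/(61/21) = -300*1/273 - 26*9*(21/61) = -100/91 - 234*21/61 = -100/91 - 4914/61 = -453274/5551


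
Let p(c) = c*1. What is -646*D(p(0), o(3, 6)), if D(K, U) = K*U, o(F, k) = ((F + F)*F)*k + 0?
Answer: 0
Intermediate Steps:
p(c) = c
o(F, k) = 2*k*F² (o(F, k) = ((2*F)*F)*k + 0 = (2*F²)*k + 0 = 2*k*F² + 0 = 2*k*F²)
-646*D(p(0), o(3, 6)) = -0*2*6*3² = -0*2*6*9 = -0*108 = -646*0 = 0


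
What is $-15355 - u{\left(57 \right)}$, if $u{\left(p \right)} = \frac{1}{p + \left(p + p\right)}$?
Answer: $- \frac{2625706}{171} \approx -15355.0$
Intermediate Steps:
$u{\left(p \right)} = \frac{1}{3 p}$ ($u{\left(p \right)} = \frac{1}{p + 2 p} = \frac{1}{3 p}$)
$-15355 - u{\left(57 \right)} = -15355 - \frac{1}{3 \cdot 57} = -15355 - \frac{1}{3} \cdot \frac{1}{57} = -15355 - \frac{1}{171} = - \frac{2625706}{171}$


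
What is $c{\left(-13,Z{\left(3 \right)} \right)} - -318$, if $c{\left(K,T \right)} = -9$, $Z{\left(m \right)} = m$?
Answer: $309$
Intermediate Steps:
$c{\left(-13,Z{\left(3 \right)} \right)} - -318 = -9 - -318 = -9 + 318 = 309$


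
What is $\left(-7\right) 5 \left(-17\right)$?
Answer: $595$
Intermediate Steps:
$\left(-7\right) 5 \left(-17\right) = \left(-35\right) \left(-17\right) = 595$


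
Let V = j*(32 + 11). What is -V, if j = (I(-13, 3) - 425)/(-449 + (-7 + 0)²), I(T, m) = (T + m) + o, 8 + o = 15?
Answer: -4601/100 ≈ -46.010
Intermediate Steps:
o = 7 (o = -8 + 15 = 7)
I(T, m) = 7 + T + m (I(T, m) = (T + m) + 7 = 7 + T + m)
j = 107/100 (j = ((7 - 13 + 3) - 425)/(-449 + (-7 + 0)²) = (-3 - 425)/(-449 + (-7)²) = -428/(-449 + 49) = -428/(-400) = -428*(-1/400) = 107/100 ≈ 1.0700)
V = 4601/100 (V = 107*(32 + 11)/100 = (107/100)*43 = 4601/100 ≈ 46.010)
-V = -1*4601/100 = -4601/100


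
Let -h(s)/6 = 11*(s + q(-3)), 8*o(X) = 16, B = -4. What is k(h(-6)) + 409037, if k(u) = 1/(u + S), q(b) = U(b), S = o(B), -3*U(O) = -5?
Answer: 117802657/288 ≈ 4.0904e+5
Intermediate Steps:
o(X) = 2 (o(X) = (⅛)*16 = 2)
U(O) = 5/3 (U(O) = -⅓*(-5) = 5/3)
S = 2
q(b) = 5/3
h(s) = -110 - 66*s (h(s) = -66*(s + 5/3) = -66*(5/3 + s) = -6*(55/3 + 11*s) = -110 - 66*s)
k(u) = 1/(2 + u) (k(u) = 1/(u + 2) = 1/(2 + u))
k(h(-6)) + 409037 = 1/(2 + (-110 - 66*(-6))) + 409037 = 1/(2 + (-110 + 396)) + 409037 = 1/(2 + 286) + 409037 = 1/288 + 409037 = 117802657/288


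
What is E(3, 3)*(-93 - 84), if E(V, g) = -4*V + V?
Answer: 1593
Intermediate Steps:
E(V, g) = -3*V
E(3, 3)*(-93 - 84) = (-3*3)*(-93 - 84) = -9*(-177) = 1593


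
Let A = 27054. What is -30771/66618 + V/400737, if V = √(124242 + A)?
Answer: -3419/7402 + 16*√591/400737 ≈ -0.46093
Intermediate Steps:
V = 16*√591 (V = √(124242 + 27054) = √151296 = 16*√591 ≈ 388.97)
-30771/66618 + V/400737 = -30771/66618 + (16*√591)/400737 = -30771*1/66618 + (16*√591)*(1/400737) = -3419/7402 + 16*√591/400737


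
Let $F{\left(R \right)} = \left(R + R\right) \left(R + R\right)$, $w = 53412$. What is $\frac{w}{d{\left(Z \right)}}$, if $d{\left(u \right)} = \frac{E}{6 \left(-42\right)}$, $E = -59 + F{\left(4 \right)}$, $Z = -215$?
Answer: $- \frac{13459824}{5} \approx -2.692 \cdot 10^{6}$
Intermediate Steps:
$F{\left(R \right)} = 4 R^{2}$ ($F{\left(R \right)} = 2 R 2 R = 4 R^{2}$)
$E = 5$ ($E = -59 + 4 \cdot 4^{2} = -59 + 4 \cdot 16 = -59 + 64 = 5$)
$d{\left(u \right)} = - \frac{5}{252}$ ($d{\left(u \right)} = \frac{5}{6 \left(-42\right)} = \frac{5}{-252} = 5 \left(- \frac{1}{252}\right) = - \frac{5}{252}$)
$\frac{w}{d{\left(Z \right)}} = \frac{53412}{- \frac{5}{252}} = 53412 \left(- \frac{252}{5}\right) = - \frac{13459824}{5}$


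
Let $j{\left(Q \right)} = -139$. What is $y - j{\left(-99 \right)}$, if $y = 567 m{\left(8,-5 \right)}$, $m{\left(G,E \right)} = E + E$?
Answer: $-5531$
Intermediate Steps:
$m{\left(G,E \right)} = 2 E$
$y = -5670$ ($y = 567 \cdot 2 \left(-5\right) = 567 \left(-10\right) = -5670$)
$y - j{\left(-99 \right)} = -5670 - -139 = -5670 + 139 = -5531$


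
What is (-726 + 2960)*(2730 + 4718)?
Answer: 16638832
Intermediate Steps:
(-726 + 2960)*(2730 + 4718) = 2234*7448 = 16638832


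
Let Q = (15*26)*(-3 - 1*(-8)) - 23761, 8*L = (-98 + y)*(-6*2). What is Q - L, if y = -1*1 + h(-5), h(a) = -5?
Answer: -21967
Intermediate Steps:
y = -6 (y = -1*1 - 5 = -1 - 5 = -6)
L = 156 (L = ((-98 - 6)*(-6*2))/8 = (-104*(-12))/8 = (1/8)*1248 = 156)
Q = -21811 (Q = 390*(-3 + 8) - 23761 = 390*5 - 23761 = 1950 - 23761 = -21811)
Q - L = -21811 - 1*156 = -21811 - 156 = -21967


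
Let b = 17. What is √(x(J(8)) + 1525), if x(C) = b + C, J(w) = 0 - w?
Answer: √1534 ≈ 39.166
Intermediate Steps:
J(w) = -w
x(C) = 17 + C
√(x(J(8)) + 1525) = √((17 - 1*8) + 1525) = √((17 - 8) + 1525) = √(9 + 1525) = √1534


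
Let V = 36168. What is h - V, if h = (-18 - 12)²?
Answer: -35268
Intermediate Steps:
h = 900 (h = (-30)² = 900)
h - V = 900 - 1*36168 = 900 - 36168 = -35268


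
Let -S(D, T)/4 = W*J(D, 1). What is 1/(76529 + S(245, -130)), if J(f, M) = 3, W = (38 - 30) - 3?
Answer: 1/76469 ≈ 1.3077e-5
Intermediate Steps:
W = 5 (W = 8 - 3 = 5)
S(D, T) = -60 (S(D, T) = -20*3 = -4*15 = -60)
1/(76529 + S(245, -130)) = 1/(76529 - 60) = 1/76469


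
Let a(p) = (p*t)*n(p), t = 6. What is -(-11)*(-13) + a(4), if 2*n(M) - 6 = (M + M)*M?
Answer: 313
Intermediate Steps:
n(M) = 3 + M² (n(M) = 3 + ((M + M)*M)/2 = 3 + ((2*M)*M)/2 = 3 + (2*M²)/2 = 3 + M²)
a(p) = 6*p*(3 + p²) (a(p) = (p*6)*(3 + p²) = (6*p)*(3 + p²) = 6*p*(3 + p²))
-(-11)*(-13) + a(4) = -(-11)*(-13) + 6*4*(3 + 4²) = -11*13 + 6*4*(3 + 16) = -143 + 6*4*19 = -143 + 456 = 313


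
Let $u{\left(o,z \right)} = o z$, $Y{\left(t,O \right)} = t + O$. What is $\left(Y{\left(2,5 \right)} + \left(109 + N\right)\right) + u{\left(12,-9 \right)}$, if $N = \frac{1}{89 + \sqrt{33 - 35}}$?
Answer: $\frac{63473}{7923} - \frac{i \sqrt{2}}{7923} \approx 8.0112 - 0.00017849 i$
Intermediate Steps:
$Y{\left(t,O \right)} = O + t$
$N = \frac{1}{89 + i \sqrt{2}}$ ($N = \frac{1}{89 + \sqrt{-2}} = \frac{1}{89 + i \sqrt{2}} \approx 0.011233 - 0.0001785 i$)
$\left(Y{\left(2,5 \right)} + \left(109 + N\right)\right) + u{\left(12,-9 \right)} = \left(\left(5 + 2\right) + \left(109 + \left(\frac{89}{7923} - \frac{i \sqrt{2}}{7923}\right)\right)\right) + 12 \left(-9\right) = \left(7 + \left(\frac{863696}{7923} - \frac{i \sqrt{2}}{7923}\right)\right) - 108 = \left(\frac{919157}{7923} - \frac{i \sqrt{2}}{7923}\right) - 108 = \frac{63473}{7923} - \frac{i \sqrt{2}}{7923}$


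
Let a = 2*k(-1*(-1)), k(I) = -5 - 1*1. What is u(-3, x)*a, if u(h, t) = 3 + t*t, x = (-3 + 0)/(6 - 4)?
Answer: -63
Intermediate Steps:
x = -3/2 ≈ -1.5000
k(I) = -6 (k(I) = -5 - 1 = -6)
u(h, t) = 3 + t²
a = -12 (a = 2*(-6) = -12)
u(-3, x)*a = (3 + (-3/2)²)*(-12) = (3 + 9/4)*(-12) = (21/4)*(-12) = -63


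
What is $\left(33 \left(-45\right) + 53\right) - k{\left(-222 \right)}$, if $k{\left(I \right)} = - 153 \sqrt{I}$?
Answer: $-1432 + 153 i \sqrt{222} \approx -1432.0 + 2279.6 i$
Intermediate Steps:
$\left(33 \left(-45\right) + 53\right) - k{\left(-222 \right)} = \left(33 \left(-45\right) + 53\right) - - 153 \sqrt{-222} = \left(-1485 + 53\right) - - 153 i \sqrt{222} = -1432 - - 153 i \sqrt{222} = -1432 + 153 i \sqrt{222}$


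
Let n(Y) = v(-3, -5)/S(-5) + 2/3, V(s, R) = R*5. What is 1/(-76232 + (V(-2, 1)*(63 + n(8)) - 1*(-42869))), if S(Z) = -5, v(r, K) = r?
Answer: -3/99125 ≈ -3.0265e-5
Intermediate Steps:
V(s, R) = 5*R
n(Y) = 19/15 (n(Y) = -3/(-5) + 2/3 = -3*(-⅕) + 2*(⅓) = ⅗ + ⅔ = 19/15)
1/(-76232 + (V(-2, 1)*(63 + n(8)) - 1*(-42869))) = 1/(-76232 + ((5*1)*(63 + 19/15) - 1*(-42869))) = 1/(-76232 + (5*(964/15) + 42869)) = 1/(-76232 + (964/3 + 42869)) = 1/(-76232 + 129571/3) = 1/(-99125/3) = -3/99125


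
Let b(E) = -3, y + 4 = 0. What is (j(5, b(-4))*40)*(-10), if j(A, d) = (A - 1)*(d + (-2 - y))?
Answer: 1600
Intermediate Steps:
y = -4 (y = -4 + 0 = -4)
j(A, d) = (-1 + A)*(2 + d) (j(A, d) = (A - 1)*(d + (-2 - 1*(-4))) = (-1 + A)*(d + (-2 + 4)) = (-1 + A)*(d + 2) = (-1 + A)*(2 + d))
(j(5, b(-4))*40)*(-10) = ((-2 - 1*(-3) + 2*5 + 5*(-3))*40)*(-10) = ((-2 + 3 + 10 - 15)*40)*(-10) = -4*40*(-10) = -160*(-10) = 1600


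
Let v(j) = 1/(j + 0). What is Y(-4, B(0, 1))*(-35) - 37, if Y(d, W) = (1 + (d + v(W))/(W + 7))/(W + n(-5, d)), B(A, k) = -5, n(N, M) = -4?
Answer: -743/18 ≈ -41.278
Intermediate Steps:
v(j) = 1/j
Y(d, W) = (1 + (d + 1/W)/(7 + W))/(-4 + W) (Y(d, W) = (1 + (d + 1/W)/(W + 7))/(W - 4) = (1 + (d + 1/W)/(7 + W))/(-4 + W))
Y(-4, B(0, 1))*(-35) - 37 = ((1 - 5*(7 - 5 - 4))/((-5)*(-28 + (-5)² + 3*(-5))))*(-35) - 37 = -(1 - 5*(-2))/(5*(-28 + 25 - 15))*(-35) - 37 = -⅕*(1 + 10)/(-18)*(-35) - 37 = -⅕*(-1/18)*11*(-35) - 37 = (11/90)*(-35) - 37 = -77/18 - 37 = -743/18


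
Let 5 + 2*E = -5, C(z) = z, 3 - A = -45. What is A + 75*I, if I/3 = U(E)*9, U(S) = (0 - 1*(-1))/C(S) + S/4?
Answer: -11553/4 ≈ -2888.3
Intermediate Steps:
A = 48 (A = 3 - 1*(-45) = 3 + 45 = 48)
E = -5 (E = -5/2 + (1/2)*(-5) = -5/2 - 5/2 = -5)
U(S) = 1/S + S/4 (U(S) = (0 - 1*(-1))/S + S/4 = (0 + 1)/S + S*(1/4) = 1/S + S/4)
I = -783/20 (I = 3*((1/(-5) + (1/4)*(-5))*9) = 3*((-1/5 - 5/4)*9) = 3*(-29/20*9) = 3*(-261/20) = -783/20 ≈ -39.150)
A + 75*I = 48 + 75*(-783/20) = 48 - 11745/4 = -11553/4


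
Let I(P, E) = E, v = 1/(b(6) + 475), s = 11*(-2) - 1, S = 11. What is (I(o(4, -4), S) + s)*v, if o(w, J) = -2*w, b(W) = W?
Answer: -12/481 ≈ -0.024948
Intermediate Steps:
s = -23 (s = -22 - 1 = -23)
v = 1/481 (v = 1/(6 + 475) = 1/481 ≈ 0.0020790)
(I(o(4, -4), S) + s)*v = (11 - 23)*(1/481) = -12*1/481 = -12/481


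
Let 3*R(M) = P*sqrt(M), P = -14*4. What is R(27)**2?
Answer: 9408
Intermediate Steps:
P = -56
R(M) = -56*sqrt(M)/3 (R(M) = (-56*sqrt(M))/3 = -56*sqrt(M)/3)
R(27)**2 = (-56*sqrt(3))**2 = 9408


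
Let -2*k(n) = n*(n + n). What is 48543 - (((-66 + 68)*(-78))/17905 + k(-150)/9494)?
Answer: 4126116155787/84995035 ≈ 48545.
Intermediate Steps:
k(n) = -n² (k(n) = -n*(n + n)/2 = -n*2*n/2 = -n²)
48543 - (((-66 + 68)*(-78))/17905 + k(-150)/9494) = 48543 - (((-66 + 68)*(-78))/17905 - 1*(-150)²/9494) = 48543 - ((2*(-78))*(1/17905) - 1*22500*(1/9494)) = 48543 - (-156*1/17905 - 22500*1/9494) = 48543 - (-156/17905 - 11250/4747) = 48543 - 1*(-202171782/84995035) = 48543 + 202171782/84995035 = 4126116155787/84995035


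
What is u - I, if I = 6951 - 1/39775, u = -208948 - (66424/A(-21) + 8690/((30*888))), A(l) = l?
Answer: -4264639081721/20046600 ≈ -2.1274e+5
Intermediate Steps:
u = -3837483875/18648 (u = -208948 - (66424/(-21) + 8690/((30*888))) = -208948 - (66424*(-1/21) + 8690/26640) = -208948 - (-66424/21 + 8690*(1/26640)) = -208948 - (-66424/21 + 869/2664) = -208948 - 1*(-58978429/18648) = -208948 + 58978429/18648 = -3837483875/18648 ≈ -2.0579e+5)
I = 276476024/39775 (I = 6951 - 1*1/39775 = 6951 - 1/39775 = 276476024/39775 ≈ 6951.0)
u - I = -3837483875/18648 - 1*276476024/39775 = -3837483875/18648 - 276476024/39775 = -4264639081721/20046600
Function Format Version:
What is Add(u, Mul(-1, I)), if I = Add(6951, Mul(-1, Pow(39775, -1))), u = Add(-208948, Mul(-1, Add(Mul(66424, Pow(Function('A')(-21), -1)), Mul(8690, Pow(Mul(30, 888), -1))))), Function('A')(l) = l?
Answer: Rational(-4264639081721, 20046600) ≈ -2.1274e+5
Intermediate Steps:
u = Rational(-3837483875, 18648) (u = Add(-208948, Mul(-1, Add(Mul(66424, Pow(-21, -1)), Mul(8690, Pow(Mul(30, 888), -1))))) = Add(-208948, Mul(-1, Add(Mul(66424, Rational(-1, 21)), Mul(8690, Pow(26640, -1))))) = Add(-208948, Mul(-1, Add(Rational(-66424, 21), Mul(8690, Rational(1, 26640))))) = Add(-208948, Mul(-1, Add(Rational(-66424, 21), Rational(869, 2664)))) = Add(-208948, Mul(-1, Rational(-58978429, 18648))) = Add(-208948, Rational(58978429, 18648)) = Rational(-3837483875, 18648) ≈ -2.0579e+5)
I = Rational(276476024, 39775) (I = Add(6951, Mul(-1, Rational(1, 39775))) = Add(6951, Rational(-1, 39775)) = Rational(276476024, 39775) ≈ 6951.0)
Add(u, Mul(-1, I)) = Add(Rational(-3837483875, 18648), Mul(-1, Rational(276476024, 39775))) = Add(Rational(-3837483875, 18648), Rational(-276476024, 39775)) = Rational(-4264639081721, 20046600)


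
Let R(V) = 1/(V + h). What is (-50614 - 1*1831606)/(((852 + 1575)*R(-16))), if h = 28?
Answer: -7528880/809 ≈ -9306.4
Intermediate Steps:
R(V) = 1/(28 + V) (R(V) = 1/(V + 28) = 1/(28 + V))
(-50614 - 1*1831606)/(((852 + 1575)*R(-16))) = (-50614 - 1*1831606)/(((852 + 1575)/(28 - 16))) = (-50614 - 1831606)/((2427/12)) = -1882220/(2427*(1/12)) = -1882220/809/4 = -1882220*4/809 = -7528880/809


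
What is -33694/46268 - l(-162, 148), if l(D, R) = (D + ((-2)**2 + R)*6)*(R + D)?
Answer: 242890153/23134 ≈ 10499.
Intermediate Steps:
l(D, R) = (D + R)*(24 + D + 6*R) (l(D, R) = (D + (4 + R)*6)*(D + R) = (D + (24 + 6*R))*(D + R) = (24 + D + 6*R)*(D + R) = (D + R)*(24 + D + 6*R))
-33694/46268 - l(-162, 148) = -33694/46268 - ((-162)**2 + 6*148**2 + 24*(-162) + 24*148 + 7*(-162)*148) = -33694*1/46268 - (26244 + 6*21904 - 3888 + 3552 - 167832) = -16847/23134 - (26244 + 131424 - 3888 + 3552 - 167832) = -16847/23134 - 1*(-10500) = -16847/23134 + 10500 = 242890153/23134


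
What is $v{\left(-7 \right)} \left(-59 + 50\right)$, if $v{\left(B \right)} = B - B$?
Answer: $0$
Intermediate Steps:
$v{\left(B \right)} = 0$
$v{\left(-7 \right)} \left(-59 + 50\right) = 0 \left(-59 + 50\right) = 0 \left(-9\right) = 0$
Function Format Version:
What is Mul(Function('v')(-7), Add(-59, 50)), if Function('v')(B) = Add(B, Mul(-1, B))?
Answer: 0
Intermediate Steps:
Function('v')(B) = 0
Mul(Function('v')(-7), Add(-59, 50)) = Mul(0, Add(-59, 50)) = Mul(0, -9) = 0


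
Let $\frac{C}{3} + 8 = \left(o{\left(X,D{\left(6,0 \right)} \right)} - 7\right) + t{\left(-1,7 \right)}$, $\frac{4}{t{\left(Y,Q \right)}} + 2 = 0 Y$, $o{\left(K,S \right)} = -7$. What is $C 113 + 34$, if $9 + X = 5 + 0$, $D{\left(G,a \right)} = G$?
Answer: $-8102$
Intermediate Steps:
$X = -4$ ($X = -9 + \left(5 + 0\right) = -9 + 5 = -4$)
$t{\left(Y,Q \right)} = -2$ ($t{\left(Y,Q \right)} = \frac{4}{-2 + 0 Y} = \frac{4}{-2 + 0} = \frac{4}{-2} = 4 \left(- \frac{1}{2}\right) = -2$)
$C = -72$ ($C = -24 + 3 \left(\left(-7 - 7\right) - 2\right) = -24 + 3 \left(-14 - 2\right) = -24 + 3 \left(-16\right) = -24 - 48 = -72$)
$C 113 + 34 = \left(-72\right) 113 + 34 = -8136 + 34 = -8102$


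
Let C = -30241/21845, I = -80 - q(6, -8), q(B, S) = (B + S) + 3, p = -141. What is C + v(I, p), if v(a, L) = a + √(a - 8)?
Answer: -1799686/21845 + I*√89 ≈ -82.384 + 9.434*I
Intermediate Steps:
q(B, S) = 3 + B + S
I = -81 (I = -80 - (3 + 6 - 8) = -80 - 1*1 = -80 - 1 = -81)
C = -30241/21845 (C = -30241*1/21845 = -30241/21845 ≈ -1.3843)
v(a, L) = a + √(-8 + a)
C + v(I, p) = -30241/21845 + (-81 + √(-8 - 81)) = -30241/21845 + (-81 + √(-89)) = -30241/21845 + (-81 + I*√89) = -1799686/21845 + I*√89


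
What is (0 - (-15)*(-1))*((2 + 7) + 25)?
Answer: -510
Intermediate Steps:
(0 - (-15)*(-1))*((2 + 7) + 25) = (0 - 3*5)*(9 + 25) = (0 - 15)*34 = -15*34 = -510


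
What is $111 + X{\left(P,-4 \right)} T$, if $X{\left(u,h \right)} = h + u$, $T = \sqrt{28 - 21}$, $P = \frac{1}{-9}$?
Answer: $111 - \frac{37 \sqrt{7}}{9} \approx 100.12$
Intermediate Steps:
$P = - \frac{1}{9} \approx -0.11111$
$T = \sqrt{7} \approx 2.6458$
$111 + X{\left(P,-4 \right)} T = 111 + \left(-4 - \frac{1}{9}\right) \sqrt{7} = 111 - \frac{37 \sqrt{7}}{9}$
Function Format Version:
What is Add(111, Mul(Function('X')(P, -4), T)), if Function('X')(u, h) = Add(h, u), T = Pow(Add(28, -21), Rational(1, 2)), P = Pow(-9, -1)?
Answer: Add(111, Mul(Rational(-37, 9), Pow(7, Rational(1, 2)))) ≈ 100.12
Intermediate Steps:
P = Rational(-1, 9) ≈ -0.11111
T = Pow(7, Rational(1, 2)) ≈ 2.6458
Add(111, Mul(Function('X')(P, -4), T)) = Add(111, Mul(Add(-4, Rational(-1, 9)), Pow(7, Rational(1, 2)))) = Add(111, Mul(Rational(-37, 9), Pow(7, Rational(1, 2))))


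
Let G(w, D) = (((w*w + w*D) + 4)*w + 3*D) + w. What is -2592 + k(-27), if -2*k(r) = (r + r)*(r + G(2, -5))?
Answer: -3780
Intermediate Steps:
G(w, D) = w + 3*D + w*(4 + w**2 + D*w) (G(w, D) = (((w**2 + D*w) + 4)*w + 3*D) + w = ((4 + w**2 + D*w)*w + 3*D) + w = (w*(4 + w**2 + D*w) + 3*D) + w = (3*D + w*(4 + w**2 + D*w)) + w = w + 3*D + w*(4 + w**2 + D*w))
k(r) = -r*(-17 + r) (k(r) = -(r + r)*(r + (2**3 + 3*(-5) + 5*2 - 5*2**2))/2 = -2*r*(r + (8 - 15 + 10 - 5*4))/2 = -2*r*(r + (8 - 15 + 10 - 20))/2 = -2*r*(r - 17)/2 = -2*r*(-17 + r)/2 = -r*(-17 + r))
-2592 + k(-27) = -2592 - 27*(17 - 1*(-27)) = -2592 - 27*(17 + 27) = -2592 - 27*44 = -2592 - 1188 = -3780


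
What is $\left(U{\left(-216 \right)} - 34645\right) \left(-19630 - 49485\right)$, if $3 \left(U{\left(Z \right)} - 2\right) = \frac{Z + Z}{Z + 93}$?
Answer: $\frac{98165071225}{41} \approx 2.3943 \cdot 10^{9}$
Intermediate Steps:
$U{\left(Z \right)} = 2 + \frac{2 Z}{3 \left(93 + Z\right)}$ ($U{\left(Z \right)} = 2 + \frac{\left(Z + Z\right) \frac{1}{Z + 93}}{3} = 2 + \frac{2 Z \frac{1}{93 + Z}}{3} = 2 + \frac{2 Z}{3 \left(93 + Z\right)}$)
$\left(U{\left(-216 \right)} - 34645\right) \left(-19630 - 49485\right) = \left(\frac{2 \left(279 + 4 \left(-216\right)\right)}{3 \left(93 - 216\right)} - 34645\right) \left(-19630 - 49485\right) = \left(\frac{2 \left(279 - 864\right)}{3 \left(-123\right)} - 34645\right) \left(-69115\right) = \left(\frac{2}{3} \left(- \frac{1}{123}\right) \left(-585\right) - 34645\right) \left(-69115\right) = \left(\frac{130}{41} - 34645\right) \left(-69115\right) = \left(- \frac{1420315}{41}\right) \left(-69115\right) = \frac{98165071225}{41}$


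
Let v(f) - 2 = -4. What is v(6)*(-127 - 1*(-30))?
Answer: 194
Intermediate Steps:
v(f) = -2 (v(f) = 2 - 4 = -2)
v(6)*(-127 - 1*(-30)) = -2*(-127 - 1*(-30)) = -2*(-127 + 30) = -2*(-97) = 194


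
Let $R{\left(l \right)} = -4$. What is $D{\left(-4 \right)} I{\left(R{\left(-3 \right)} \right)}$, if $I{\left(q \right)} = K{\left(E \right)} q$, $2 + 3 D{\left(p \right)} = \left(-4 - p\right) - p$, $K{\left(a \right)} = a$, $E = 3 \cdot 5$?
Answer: $-40$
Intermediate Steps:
$E = 15$
$D{\left(p \right)} = -2 - \frac{2 p}{3}$ ($D{\left(p \right)} = - \frac{2}{3} + \frac{\left(-4 - p\right) - p}{3} = - \frac{2}{3} + \frac{-4 - 2 p}{3} = - \frac{2}{3} - \left(\frac{4}{3} + \frac{2 p}{3}\right) = -2 - \frac{2 p}{3}$)
$I{\left(q \right)} = 15 q$
$D{\left(-4 \right)} I{\left(R{\left(-3 \right)} \right)} = \left(-2 - - \frac{8}{3}\right) 15 \left(-4\right) = \left(-2 + \frac{8}{3}\right) \left(-60\right) = \frac{2}{3} \left(-60\right) = -40$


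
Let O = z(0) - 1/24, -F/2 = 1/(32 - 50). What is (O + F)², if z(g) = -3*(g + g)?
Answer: 25/5184 ≈ 0.0048225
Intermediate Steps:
z(g) = -6*g
F = ⅑ (F = -2/(32 - 50) = -2/(-18) = -2*(-1/18) = ⅑ ≈ 0.11111)
O = -1/24 (O = -6*0 - 1/24 = 0 - 1*1/24 = 0 - 1/24 = -1/24 ≈ -0.041667)
(O + F)² = (-1/24 + ⅑)² = (5/72)² = 25/5184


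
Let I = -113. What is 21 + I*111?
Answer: -12522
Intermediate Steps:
21 + I*111 = 21 - 113*111 = 21 - 12543 = -12522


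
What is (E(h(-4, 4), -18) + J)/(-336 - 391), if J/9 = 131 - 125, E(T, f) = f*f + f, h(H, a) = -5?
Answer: -360/727 ≈ -0.49519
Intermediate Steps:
E(T, f) = f + f² (E(T, f) = f² + f = f + f²)
J = 54 (J = 9*(131 - 125) = 9*6 = 54)
(E(h(-4, 4), -18) + J)/(-336 - 391) = (-18*(1 - 18) + 54)/(-336 - 391) = (-18*(-17) + 54)/(-727) = (306 + 54)*(-1/727) = 360*(-1/727) = -360/727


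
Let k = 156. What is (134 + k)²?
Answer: 84100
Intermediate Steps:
(134 + k)² = (134 + 156)² = 290² = 84100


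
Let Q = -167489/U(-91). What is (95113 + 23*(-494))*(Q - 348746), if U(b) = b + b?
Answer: -757399572219/26 ≈ -2.9131e+10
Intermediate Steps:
U(b) = 2*b
Q = 23927/26 (Q = -167489/(2*(-91)) = -167489/(-182) = -167489*(-1/182) = 23927/26 ≈ 920.27)
(95113 + 23*(-494))*(Q - 348746) = (95113 + 23*(-494))*(23927/26 - 348746) = (95113 - 11362)*(-9043469/26) = 83751*(-9043469/26) = -757399572219/26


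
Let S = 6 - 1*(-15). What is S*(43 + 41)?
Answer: 1764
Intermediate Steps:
S = 21 (S = 6 + 15 = 21)
S*(43 + 41) = 21*(43 + 41) = 21*84 = 1764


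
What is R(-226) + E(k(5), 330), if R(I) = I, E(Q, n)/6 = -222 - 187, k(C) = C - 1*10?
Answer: -2680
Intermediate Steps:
k(C) = -10 + C (k(C) = C - 10 = -10 + C)
E(Q, n) = -2454 (E(Q, n) = 6*(-222 - 187) = 6*(-409) = -2454)
R(-226) + E(k(5), 330) = -226 - 2454 = -2680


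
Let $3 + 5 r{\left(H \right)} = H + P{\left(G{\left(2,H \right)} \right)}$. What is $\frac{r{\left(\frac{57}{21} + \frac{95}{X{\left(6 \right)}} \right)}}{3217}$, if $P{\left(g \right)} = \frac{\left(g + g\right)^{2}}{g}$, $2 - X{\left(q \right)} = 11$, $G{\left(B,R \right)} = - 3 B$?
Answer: $- \frac{439}{202671} \approx -0.0021661$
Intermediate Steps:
$X{\left(q \right)} = -9$ ($X{\left(q \right)} = 2 - 11 = -9$)
$P{\left(g \right)} = 4 g$ ($P{\left(g \right)} = \frac{\left(2 g\right)^{2}}{g} = \frac{4 g^{2}}{g} = 4 g$)
$r{\left(H \right)} = - \frac{27}{5} + \frac{H}{5}$ ($r{\left(H \right)} = - \frac{3}{5} + \frac{H + 4 \left(\left(-3\right) 2\right)}{5} = - \frac{3}{5} + \frac{H + 4 \left(-6\right)}{5} = - \frac{3}{5} + \frac{H - 24}{5} = - \frac{3}{5} + \frac{-24 + H}{5} = - \frac{3}{5} + \left(- \frac{24}{5} + \frac{H}{5}\right) = - \frac{27}{5} + \frac{H}{5}$)
$\frac{r{\left(\frac{57}{21} + \frac{95}{X{\left(6 \right)}} \right)}}{3217} = \frac{- \frac{27}{5} + \frac{\frac{57}{21} + \frac{95}{-9}}{5}}{3217} = \left(- \frac{27}{5} + \frac{57 \cdot \frac{1}{21} + 95 \left(- \frac{1}{9}\right)}{5}\right) \frac{1}{3217} = \left(- \frac{27}{5} + \frac{\frac{19}{7} - \frac{95}{9}}{5}\right) \frac{1}{3217} = \left(- \frac{27}{5} + \frac{1}{5} \left(- \frac{494}{63}\right)\right) \frac{1}{3217} = \left(- \frac{27}{5} - \frac{494}{315}\right) \frac{1}{3217} = \left(- \frac{439}{63}\right) \frac{1}{3217} = - \frac{439}{202671}$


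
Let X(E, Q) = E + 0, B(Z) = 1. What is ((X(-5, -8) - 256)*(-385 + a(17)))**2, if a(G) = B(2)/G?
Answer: 2917209344256/289 ≈ 1.0094e+10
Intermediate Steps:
X(E, Q) = E
a(G) = 1/G
((X(-5, -8) - 256)*(-385 + a(17)))**2 = ((-5 - 256)*(-385 + 1/17))**2 = (-261*(-385 + 1/17))**2 = (-261*(-6544/17))**2 = (1707984/17)**2 = 2917209344256/289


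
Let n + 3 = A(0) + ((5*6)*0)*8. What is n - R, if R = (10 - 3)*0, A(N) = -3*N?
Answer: -3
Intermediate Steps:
n = -3 (n = -3 + (-3*0 + ((5*6)*0)*8) = -3 + (0 + (30*0)*8) = -3 + (0 + 0*8) = -3 + (0 + 0) = -3 + 0 = -3)
R = 0 (R = 7*0 = 0)
n - R = -3 - 1*0 = -3 + 0 = -3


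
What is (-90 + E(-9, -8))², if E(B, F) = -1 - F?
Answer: 6889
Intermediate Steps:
(-90 + E(-9, -8))² = (-90 + (-1 - 1*(-8)))² = (-90 + (-1 + 8))² = (-90 + 7)² = (-83)² = 6889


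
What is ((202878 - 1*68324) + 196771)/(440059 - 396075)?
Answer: 331325/43984 ≈ 7.5329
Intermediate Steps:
((202878 - 1*68324) + 196771)/(440059 - 396075) = ((202878 - 68324) + 196771)/43984 = (134554 + 196771)*(1/43984) = 331325*(1/43984) = 331325/43984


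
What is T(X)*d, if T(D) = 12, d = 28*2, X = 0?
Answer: 672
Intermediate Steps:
d = 56
T(X)*d = 12*56 = 672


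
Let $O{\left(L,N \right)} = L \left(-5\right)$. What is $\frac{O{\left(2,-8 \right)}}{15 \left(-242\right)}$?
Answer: $\frac{1}{363} \approx 0.0027548$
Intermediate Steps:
$O{\left(L,N \right)} = - 5 L$
$\frac{O{\left(2,-8 \right)}}{15 \left(-242\right)} = \frac{\left(-5\right) 2}{15 \left(-242\right)} = - \frac{10}{-3630} = \left(-10\right) \left(- \frac{1}{3630}\right) = \frac{1}{363}$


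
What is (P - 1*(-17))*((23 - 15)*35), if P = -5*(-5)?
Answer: 11760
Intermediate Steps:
P = 25
(P - 1*(-17))*((23 - 15)*35) = (25 - 1*(-17))*((23 - 15)*35) = (25 + 17)*(8*35) = 42*280 = 11760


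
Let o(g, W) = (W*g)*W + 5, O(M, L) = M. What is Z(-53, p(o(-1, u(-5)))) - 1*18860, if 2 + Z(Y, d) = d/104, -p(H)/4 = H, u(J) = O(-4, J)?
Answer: -490401/26 ≈ -18862.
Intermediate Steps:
u(J) = -4
o(g, W) = 5 + g*W**2 (o(g, W) = g*W**2 + 5 = 5 + g*W**2)
p(H) = -4*H
Z(Y, d) = -2 + d/104
Z(-53, p(o(-1, u(-5)))) - 1*18860 = (-2 + (-4*(5 - 1*(-4)**2))/104) - 1*18860 = (-2 + (-4*(5 - 1*16))/104) - 18860 = (-2 + (-4*(5 - 16))/104) - 18860 = (-2 + (-4*(-11))/104) - 18860 = (-2 + (1/104)*44) - 18860 = (-2 + 11/26) - 18860 = -41/26 - 18860 = -490401/26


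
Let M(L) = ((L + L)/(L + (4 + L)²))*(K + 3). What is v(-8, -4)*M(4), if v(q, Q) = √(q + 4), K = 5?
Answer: 32*I/17 ≈ 1.8824*I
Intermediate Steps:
v(q, Q) = √(4 + q)
M(L) = 16*L/(L + (4 + L)²) (M(L) = ((L + L)/(L + (4 + L)²))*(5 + 3) = ((2*L)/(L + (4 + L)²))*8 = (2*L/(L + (4 + L)²))*8 = 16*L/(L + (4 + L)²))
v(-8, -4)*M(4) = √(4 - 8)*(16*4/(4 + (4 + 4)²)) = √(-4)*(16*4/(4 + 8²)) = (2*I)*(16*4/(4 + 64)) = (2*I)*(16*4/68) = (2*I)*(16*4*(1/68)) = (2*I)*(16/17) = 32*I/17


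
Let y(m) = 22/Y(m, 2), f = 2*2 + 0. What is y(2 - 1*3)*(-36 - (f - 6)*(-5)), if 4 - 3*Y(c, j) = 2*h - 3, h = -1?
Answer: -1012/3 ≈ -337.33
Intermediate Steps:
Y(c, j) = 3 (Y(c, j) = 4/3 - (2*(-1) - 3)/3 = 4/3 - (-2 - 3)/3 = 4/3 - ⅓*(-5) = 4/3 + 5/3 = 3)
f = 4 (f = 4 + 0 = 4)
y(m) = 22/3
y(2 - 1*3)*(-36 - (f - 6)*(-5)) = 22*(-36 - (4 - 6)*(-5))/3 = 22*(-36 - (-2)*(-5))/3 = 22*(-36 - 1*10)/3 = 22*(-36 - 10)/3 = (22/3)*(-46) = -1012/3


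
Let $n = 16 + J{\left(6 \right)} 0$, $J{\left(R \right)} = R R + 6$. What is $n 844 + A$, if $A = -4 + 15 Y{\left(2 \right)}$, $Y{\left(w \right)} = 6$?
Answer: $13590$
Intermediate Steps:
$J{\left(R \right)} = 6 + R^{2}$ ($J{\left(R \right)} = R^{2} + 6 = 6 + R^{2}$)
$A = 86$ ($A = -4 + 15 \cdot 6 = -4 + 90 = 86$)
$n = 16$ ($n = 16 + \left(6 + 6^{2}\right) 0 = 16 + \left(6 + 36\right) 0 = 16 + 42 \cdot 0 = 16 + 0 = 16$)
$n 844 + A = 16 \cdot 844 + 86 = 13504 + 86 = 13590$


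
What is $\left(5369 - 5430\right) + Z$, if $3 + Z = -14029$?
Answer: $-14093$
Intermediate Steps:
$Z = -14032$ ($Z = -3 - 14029 = -14032$)
$\left(5369 - 5430\right) + Z = \left(5369 - 5430\right) - 14032 = -61 - 14032 = -14093$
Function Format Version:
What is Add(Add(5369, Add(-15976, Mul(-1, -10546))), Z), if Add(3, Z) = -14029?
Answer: -14093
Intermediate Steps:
Z = -14032 (Z = Add(-3, -14029) = -14032)
Add(Add(5369, Add(-15976, Mul(-1, -10546))), Z) = Add(Add(5369, Add(-15976, Mul(-1, -10546))), -14032) = Add(Add(5369, Add(-15976, 10546)), -14032) = Add(Add(5369, -5430), -14032) = Add(-61, -14032) = -14093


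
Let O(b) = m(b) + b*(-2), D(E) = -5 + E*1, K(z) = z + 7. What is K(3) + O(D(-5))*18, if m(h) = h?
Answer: 190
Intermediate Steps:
K(z) = 7 + z
D(E) = -5 + E
O(b) = -b (O(b) = b + b*(-2) = b - 2*b = -b)
K(3) + O(D(-5))*18 = (7 + 3) - (-5 - 5)*18 = 10 - 1*(-10)*18 = 10 + 10*18 = 10 + 180 = 190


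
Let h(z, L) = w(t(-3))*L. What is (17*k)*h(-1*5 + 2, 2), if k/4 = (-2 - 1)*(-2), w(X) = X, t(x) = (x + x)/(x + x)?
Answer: 816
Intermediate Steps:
t(x) = 1 (t(x) = (2*x)/((2*x)) = (2*x)*(1/(2*x)) = 1)
h(z, L) = L (h(z, L) = 1*L = L)
k = 24 (k = 4*((-2 - 1)*(-2)) = 4*(-3*(-2)) = 4*6 = 24)
(17*k)*h(-1*5 + 2, 2) = (17*24)*2 = 408*2 = 816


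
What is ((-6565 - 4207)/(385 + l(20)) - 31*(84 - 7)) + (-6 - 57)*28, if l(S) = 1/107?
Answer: -43039300/10299 ≈ -4179.0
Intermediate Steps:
l(S) = 1/107 (l(S) = 1*(1/107) = 1/107)
((-6565 - 4207)/(385 + l(20)) - 31*(84 - 7)) + (-6 - 57)*28 = ((-6565 - 4207)/(385 + 1/107) - 31*(84 - 7)) + (-6 - 57)*28 = (-10772/41196/107 - 31*77) - 63*28 = (-10772*107/41196 - 2387) - 1764 = (-288151/10299 - 2387) - 1764 = -24871864/10299 - 1764 = -43039300/10299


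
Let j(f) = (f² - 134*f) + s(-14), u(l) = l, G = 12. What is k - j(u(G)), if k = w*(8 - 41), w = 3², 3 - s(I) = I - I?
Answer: 1164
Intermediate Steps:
s(I) = 3 (s(I) = 3 - (I - I) = 3 - 1*0 = 3 + 0 = 3)
w = 9
k = -297 (k = 9*(8 - 41) = 9*(-33) = -297)
j(f) = 3 + f² - 134*f (j(f) = (f² - 134*f) + 3 = 3 + f² - 134*f)
k - j(u(G)) = -297 - (3 + 12² - 134*12) = -297 - (3 + 144 - 1608) = -297 - 1*(-1461) = -297 + 1461 = 1164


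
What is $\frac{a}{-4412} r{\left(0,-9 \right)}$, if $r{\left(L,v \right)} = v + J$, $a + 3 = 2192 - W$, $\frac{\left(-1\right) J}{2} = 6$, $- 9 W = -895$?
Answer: $\frac{65821}{6618} \approx 9.9458$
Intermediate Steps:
$W = \frac{895}{9}$ ($W = \left(- \frac{1}{9}\right) \left(-895\right) = \frac{895}{9} \approx 99.444$)
$J = -12$ ($J = \left(-2\right) 6 = -12$)
$a = \frac{18806}{9}$ ($a = -3 + \left(2192 - \frac{895}{9}\right) = -3 + \frac{18833}{9} = \frac{18806}{9} \approx 2089.6$)
$r{\left(L,v \right)} = -12 + v$ ($r{\left(L,v \right)} = v - 12 = -12 + v$)
$\frac{a}{-4412} r{\left(0,-9 \right)} = \frac{18806}{9 \left(-4412\right)} \left(-12 - 9\right) = \frac{18806}{9} \left(- \frac{1}{4412}\right) \left(-21\right) = \left(- \frac{9403}{19854}\right) \left(-21\right) = \frac{65821}{6618}$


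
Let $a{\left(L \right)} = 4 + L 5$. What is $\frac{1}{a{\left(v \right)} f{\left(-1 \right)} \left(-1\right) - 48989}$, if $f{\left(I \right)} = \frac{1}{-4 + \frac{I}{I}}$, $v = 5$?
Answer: $- \frac{3}{146938} \approx -2.0417 \cdot 10^{-5}$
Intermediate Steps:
$a{\left(L \right)} = 4 + 5 L$
$f{\left(I \right)} = - \frac{1}{3}$ ($f{\left(I \right)} = \frac{1}{-4 + 1} = \frac{1}{-3} = - \frac{1}{3}$)
$\frac{1}{a{\left(v \right)} f{\left(-1 \right)} \left(-1\right) - 48989} = \frac{1}{\left(4 + 5 \cdot 5\right) \left(- \frac{1}{3}\right) \left(-1\right) - 48989} = \frac{1}{\left(4 + 25\right) \left(- \frac{1}{3}\right) \left(-1\right) - 48989} = \frac{1}{29 \left(- \frac{1}{3}\right) \left(-1\right) - 48989} = \frac{1}{\left(- \frac{29}{3}\right) \left(-1\right) - 48989} = \frac{1}{\frac{29}{3} - 48989} = \frac{1}{- \frac{146938}{3}} = - \frac{3}{146938}$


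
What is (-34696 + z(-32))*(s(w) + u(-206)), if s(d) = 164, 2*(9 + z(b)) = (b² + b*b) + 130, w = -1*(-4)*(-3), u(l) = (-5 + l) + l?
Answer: 8504848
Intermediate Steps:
u(l) = -5 + 2*l
w = -12 (w = 4*(-3) = -12)
z(b) = 56 + b² (z(b) = -9 + ((b² + b*b) + 130)/2 = -9 + ((b² + b²) + 130)/2 = -9 + (2*b² + 130)/2 = -9 + (130 + 2*b²)/2 = -9 + (65 + b²) = 56 + b²)
(-34696 + z(-32))*(s(w) + u(-206)) = (-34696 + (56 + (-32)²))*(164 + (-5 + 2*(-206))) = (-34696 + (56 + 1024))*(164 + (-5 - 412)) = (-34696 + 1080)*(164 - 417) = -33616*(-253) = 8504848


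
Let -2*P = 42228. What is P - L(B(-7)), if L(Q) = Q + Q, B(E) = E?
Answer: -21100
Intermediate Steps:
L(Q) = 2*Q
P = -21114 (P = -½*42228 = -21114)
P - L(B(-7)) = -21114 - 2*(-7) = -21114 - 1*(-14) = -21114 + 14 = -21100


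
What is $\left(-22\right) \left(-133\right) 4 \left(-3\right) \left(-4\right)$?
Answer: $140448$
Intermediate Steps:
$\left(-22\right) \left(-133\right) 4 \left(-3\right) \left(-4\right) = 2926 \left(\left(-12\right) \left(-4\right)\right) = 2926 \cdot 48 = 140448$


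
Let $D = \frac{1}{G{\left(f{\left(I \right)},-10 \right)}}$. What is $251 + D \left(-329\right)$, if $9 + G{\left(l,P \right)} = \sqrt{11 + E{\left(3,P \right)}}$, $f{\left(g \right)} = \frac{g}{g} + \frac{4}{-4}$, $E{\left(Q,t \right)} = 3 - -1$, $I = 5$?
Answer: $\frac{6509}{22} + \frac{329 \sqrt{15}}{66} \approx 315.17$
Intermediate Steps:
$E{\left(Q,t \right)} = 4$ ($E{\left(Q,t \right)} = 3 + 1 = 4$)
$f{\left(g \right)} = 0$ ($f{\left(g \right)} = 1 + 4 \left(- \frac{1}{4}\right) = 1 - 1 = 0$)
$G{\left(l,P \right)} = -9 + \sqrt{15}$ ($G{\left(l,P \right)} = -9 + \sqrt{11 + 4} = -9 + \sqrt{15}$)
$D = \frac{1}{-9 + \sqrt{15}} \approx -0.19505$
$251 + D \left(-329\right) = 251 + \left(- \frac{3}{22} - \frac{\sqrt{15}}{66}\right) \left(-329\right) = 251 + \left(\frac{987}{22} + \frac{329 \sqrt{15}}{66}\right) = \frac{6509}{22} + \frac{329 \sqrt{15}}{66}$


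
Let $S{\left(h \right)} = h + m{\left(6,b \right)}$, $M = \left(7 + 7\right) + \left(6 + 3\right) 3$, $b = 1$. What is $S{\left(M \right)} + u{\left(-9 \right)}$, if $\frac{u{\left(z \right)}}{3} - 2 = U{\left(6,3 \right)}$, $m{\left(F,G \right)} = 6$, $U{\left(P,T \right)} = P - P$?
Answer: $53$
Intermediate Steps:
$U{\left(P,T \right)} = 0$
$u{\left(z \right)} = 6$ ($u{\left(z \right)} = 6 + 3 \cdot 0 = 6 + 0 = 6$)
$M = 41$ ($M = 14 + 9 \cdot 3 = 14 + 27 = 41$)
$S{\left(h \right)} = 6 + h$ ($S{\left(h \right)} = h + 6 = 6 + h$)
$S{\left(M \right)} + u{\left(-9 \right)} = \left(6 + 41\right) + 6 = 47 + 6 = 53$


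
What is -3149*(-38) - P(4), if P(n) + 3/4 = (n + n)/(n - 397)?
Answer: 188109875/1572 ≈ 1.1966e+5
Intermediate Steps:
P(n) = -¾ + 2*n/(-397 + n) (P(n) = -¾ + (n + n)/(n - 397) = -¾ + (2*n)/(-397 + n) = -¾ + 2*n/(-397 + n))
-3149*(-38) - P(4) = -3149*(-38) - (1191 + 5*4)/(4*(-397 + 4)) = 119662 - (1191 + 20)/(4*(-393)) = 119662 - (-1)*1211/(4*393) = 119662 - 1*(-1211/1572) = 119662 + 1211/1572 = 188109875/1572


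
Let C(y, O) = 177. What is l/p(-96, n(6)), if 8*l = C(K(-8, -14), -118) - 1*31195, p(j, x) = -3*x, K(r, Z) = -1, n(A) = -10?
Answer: -15509/120 ≈ -129.24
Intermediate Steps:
l = -15509/4 (l = (177 - 1*31195)/8 = (177 - 31195)/8 = (1/8)*(-31018) = -15509/4 ≈ -3877.3)
l/p(-96, n(6)) = -15509/(4*((-3*(-10)))) = -15509/4/30 = -15509/4*1/30 = -15509/120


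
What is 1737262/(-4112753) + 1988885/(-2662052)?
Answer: -12804474532029/10948362349156 ≈ -1.1695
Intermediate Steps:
1737262/(-4112753) + 1988885/(-2662052) = 1737262*(-1/4112753) + 1988885*(-1/2662052) = -1737262/4112753 - 1988885/2662052 = -12804474532029/10948362349156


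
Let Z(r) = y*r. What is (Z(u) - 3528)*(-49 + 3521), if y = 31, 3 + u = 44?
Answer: -7836304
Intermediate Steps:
u = 41 (u = -3 + 44 = 41)
Z(r) = 31*r
(Z(u) - 3528)*(-49 + 3521) = (31*41 - 3528)*(-49 + 3521) = (1271 - 3528)*3472 = -2257*3472 = -7836304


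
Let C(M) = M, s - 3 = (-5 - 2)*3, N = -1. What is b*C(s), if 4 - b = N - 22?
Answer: -486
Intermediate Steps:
s = -18 (s = 3 + (-5 - 2)*3 = 3 - 7*3 = 3 - 21 = -18)
b = 27 (b = 4 - (-1 - 22) = 4 - 1*(-23) = 4 + 23 = 27)
b*C(s) = 27*(-18) = -486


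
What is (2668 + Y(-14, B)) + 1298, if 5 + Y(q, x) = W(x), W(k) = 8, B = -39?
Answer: 3969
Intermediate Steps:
Y(q, x) = 3 (Y(q, x) = -5 + 8 = 3)
(2668 + Y(-14, B)) + 1298 = (2668 + 3) + 1298 = 2671 + 1298 = 3969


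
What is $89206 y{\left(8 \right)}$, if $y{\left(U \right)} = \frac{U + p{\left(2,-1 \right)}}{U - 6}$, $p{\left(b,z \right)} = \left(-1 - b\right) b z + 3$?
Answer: $758251$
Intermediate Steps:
$p{\left(b,z \right)} = 3 + b z \left(-1 - b\right)$ ($p{\left(b,z \right)} = b \left(-1 - b\right) z + 3 = b z \left(-1 - b\right) + 3 = 3 + b z \left(-1 - b\right)$)
$y{\left(U \right)} = \frac{9 + U}{-6 + U}$ ($y{\left(U \right)} = \frac{U - \left(-3 - 4 - 2\right)}{U - 6} = \frac{U + \left(3 + 2 - \left(-1\right) 4\right)}{-6 + U} = \frac{U + \left(3 + 2 + 4\right)}{-6 + U} = \frac{U + 9}{-6 + U} = \frac{9 + U}{-6 + U}$)
$89206 y{\left(8 \right)} = 89206 \frac{9 + 8}{-6 + 8} = 89206 \cdot \frac{1}{2} \cdot 17 = 89206 \cdot \frac{17}{2} = 758251$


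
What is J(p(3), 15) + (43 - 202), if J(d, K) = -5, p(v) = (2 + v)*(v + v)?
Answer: -164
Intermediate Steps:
p(v) = 2*v*(2 + v) (p(v) = (2 + v)*(2*v) = 2*v*(2 + v))
J(p(3), 15) + (43 - 202) = -5 + (43 - 202) = -5 - 159 = -164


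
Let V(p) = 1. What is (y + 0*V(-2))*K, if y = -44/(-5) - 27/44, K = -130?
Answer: -23413/22 ≈ -1064.2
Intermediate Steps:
y = 1801/220 (y = -44*(-⅕) - 27*1/44 = 44/5 - 27/44 = 1801/220 ≈ 8.1864)
(y + 0*V(-2))*K = (1801/220 + 0*1)*(-130) = (1801/220 + 0)*(-130) = (1801/220)*(-130) = -23413/22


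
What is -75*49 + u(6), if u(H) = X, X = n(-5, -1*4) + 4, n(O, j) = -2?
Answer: -3673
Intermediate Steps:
X = 2 (X = -2 + 4 = 2)
u(H) = 2
-75*49 + u(6) = -75*49 + 2 = -3675 + 2 = -3673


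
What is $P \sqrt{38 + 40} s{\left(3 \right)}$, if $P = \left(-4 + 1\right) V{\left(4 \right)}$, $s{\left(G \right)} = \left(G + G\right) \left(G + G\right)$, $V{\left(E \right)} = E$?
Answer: $- 432 \sqrt{78} \approx -3815.3$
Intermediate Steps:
$s{\left(G \right)} = 4 G^{2}$ ($s{\left(G \right)} = 2 G 2 G = 4 G^{2}$)
$P = -12$ ($P = \left(-4 + 1\right) 4 = \left(-3\right) 4 = -12$)
$P \sqrt{38 + 40} s{\left(3 \right)} = - 12 \sqrt{38 + 40} \cdot 4 \cdot 3^{2} = - 12 \sqrt{78} \cdot 4 \cdot 9 = - 12 \sqrt{78} \cdot 36 = - 432 \sqrt{78}$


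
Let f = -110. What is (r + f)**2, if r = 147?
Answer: 1369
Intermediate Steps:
(r + f)**2 = (147 - 110)**2 = 37**2 = 1369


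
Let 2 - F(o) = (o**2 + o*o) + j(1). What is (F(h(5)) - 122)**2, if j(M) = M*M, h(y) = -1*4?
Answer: 23409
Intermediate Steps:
h(y) = -4
j(M) = M**2
F(o) = 1 - 2*o**2 (F(o) = 2 - ((o**2 + o*o) + 1**2) = 2 - ((o**2 + o**2) + 1) = 2 - (2*o**2 + 1) = 2 - (1 + 2*o**2) = 2 + (-1 - 2*o**2) = 1 - 2*o**2)
(F(h(5)) - 122)**2 = ((1 - 2*(-4)**2) - 122)**2 = ((1 - 2*16) - 122)**2 = ((1 - 32) - 122)**2 = (-31 - 122)**2 = (-153)**2 = 23409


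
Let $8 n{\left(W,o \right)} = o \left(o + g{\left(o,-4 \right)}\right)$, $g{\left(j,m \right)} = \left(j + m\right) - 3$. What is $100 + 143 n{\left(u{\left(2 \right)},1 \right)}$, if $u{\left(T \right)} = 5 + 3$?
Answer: $\frac{85}{8} \approx 10.625$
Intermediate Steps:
$u{\left(T \right)} = 8$
$g{\left(j,m \right)} = -3 + j + m$
$n{\left(W,o \right)} = \frac{o \left(-7 + 2 o\right)}{8}$ ($n{\left(W,o \right)} = \frac{o \left(o - \left(7 - o\right)\right)}{8} = \frac{o \left(o + \left(-7 + o\right)\right)}{8} = \frac{o \left(-7 + 2 o\right)}{8}$)
$100 + 143 n{\left(u{\left(2 \right)},1 \right)} = 100 + 143 \cdot \frac{1}{8} \cdot 1 \left(-7 + 2 \cdot 1\right) = 100 + 143 \cdot \frac{1}{8} \cdot 1 \left(-7 + 2\right) = 100 + 143 \cdot \frac{1}{8} \cdot 1 \left(-5\right) = 100 + 143 \left(- \frac{5}{8}\right) = 100 - \frac{715}{8} = \frac{85}{8}$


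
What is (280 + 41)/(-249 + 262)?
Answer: 321/13 ≈ 24.692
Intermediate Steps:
(280 + 41)/(-249 + 262) = 321/13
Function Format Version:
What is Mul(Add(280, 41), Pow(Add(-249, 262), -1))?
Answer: Rational(321, 13) ≈ 24.692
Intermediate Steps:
Mul(Add(280, 41), Pow(Add(-249, 262), -1)) = Mul(321, Pow(13, -1)) = Mul(321, Rational(1, 13)) = Rational(321, 13)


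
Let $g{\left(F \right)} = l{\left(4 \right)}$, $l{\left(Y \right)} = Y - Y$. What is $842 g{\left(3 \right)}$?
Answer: $0$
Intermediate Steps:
$l{\left(Y \right)} = 0$
$g{\left(F \right)} = 0$
$842 g{\left(3 \right)} = 842 \cdot 0 = 0$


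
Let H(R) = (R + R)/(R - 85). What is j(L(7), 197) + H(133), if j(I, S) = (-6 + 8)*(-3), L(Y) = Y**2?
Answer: -11/24 ≈ -0.45833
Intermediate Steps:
H(R) = 2*R/(-85 + R) (H(R) = (2*R)/(-85 + R) = 2*R/(-85 + R))
j(I, S) = -6 (j(I, S) = 2*(-3) = -6)
j(L(7), 197) + H(133) = -6 + 2*133/(-85 + 133) = -6 + 2*133/48 = -6 + 2*133*(1/48) = -6 + 133/24 = -11/24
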